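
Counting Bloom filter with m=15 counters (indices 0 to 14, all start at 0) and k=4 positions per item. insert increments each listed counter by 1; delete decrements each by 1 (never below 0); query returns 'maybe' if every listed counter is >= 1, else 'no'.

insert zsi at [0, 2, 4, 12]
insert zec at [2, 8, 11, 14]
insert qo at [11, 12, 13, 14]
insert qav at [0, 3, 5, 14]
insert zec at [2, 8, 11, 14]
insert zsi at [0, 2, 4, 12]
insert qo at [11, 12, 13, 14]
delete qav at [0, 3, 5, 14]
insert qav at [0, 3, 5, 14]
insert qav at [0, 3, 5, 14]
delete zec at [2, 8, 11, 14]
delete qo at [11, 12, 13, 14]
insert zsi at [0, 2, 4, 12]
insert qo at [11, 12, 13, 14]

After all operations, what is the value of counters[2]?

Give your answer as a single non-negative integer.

Step 1: insert zsi at [0, 2, 4, 12] -> counters=[1,0,1,0,1,0,0,0,0,0,0,0,1,0,0]
Step 2: insert zec at [2, 8, 11, 14] -> counters=[1,0,2,0,1,0,0,0,1,0,0,1,1,0,1]
Step 3: insert qo at [11, 12, 13, 14] -> counters=[1,0,2,0,1,0,0,0,1,0,0,2,2,1,2]
Step 4: insert qav at [0, 3, 5, 14] -> counters=[2,0,2,1,1,1,0,0,1,0,0,2,2,1,3]
Step 5: insert zec at [2, 8, 11, 14] -> counters=[2,0,3,1,1,1,0,0,2,0,0,3,2,1,4]
Step 6: insert zsi at [0, 2, 4, 12] -> counters=[3,0,4,1,2,1,0,0,2,0,0,3,3,1,4]
Step 7: insert qo at [11, 12, 13, 14] -> counters=[3,0,4,1,2,1,0,0,2,0,0,4,4,2,5]
Step 8: delete qav at [0, 3, 5, 14] -> counters=[2,0,4,0,2,0,0,0,2,0,0,4,4,2,4]
Step 9: insert qav at [0, 3, 5, 14] -> counters=[3,0,4,1,2,1,0,0,2,0,0,4,4,2,5]
Step 10: insert qav at [0, 3, 5, 14] -> counters=[4,0,4,2,2,2,0,0,2,0,0,4,4,2,6]
Step 11: delete zec at [2, 8, 11, 14] -> counters=[4,0,3,2,2,2,0,0,1,0,0,3,4,2,5]
Step 12: delete qo at [11, 12, 13, 14] -> counters=[4,0,3,2,2,2,0,0,1,0,0,2,3,1,4]
Step 13: insert zsi at [0, 2, 4, 12] -> counters=[5,0,4,2,3,2,0,0,1,0,0,2,4,1,4]
Step 14: insert qo at [11, 12, 13, 14] -> counters=[5,0,4,2,3,2,0,0,1,0,0,3,5,2,5]
Final counters=[5,0,4,2,3,2,0,0,1,0,0,3,5,2,5] -> counters[2]=4

Answer: 4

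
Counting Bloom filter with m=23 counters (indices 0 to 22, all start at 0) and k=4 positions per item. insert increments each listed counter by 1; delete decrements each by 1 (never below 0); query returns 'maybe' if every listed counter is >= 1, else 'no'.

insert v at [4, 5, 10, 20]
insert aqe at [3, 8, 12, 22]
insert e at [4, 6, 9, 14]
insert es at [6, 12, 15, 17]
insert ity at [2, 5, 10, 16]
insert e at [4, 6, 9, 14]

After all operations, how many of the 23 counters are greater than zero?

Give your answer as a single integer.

Step 1: insert v at [4, 5, 10, 20] -> counters=[0,0,0,0,1,1,0,0,0,0,1,0,0,0,0,0,0,0,0,0,1,0,0]
Step 2: insert aqe at [3, 8, 12, 22] -> counters=[0,0,0,1,1,1,0,0,1,0,1,0,1,0,0,0,0,0,0,0,1,0,1]
Step 3: insert e at [4, 6, 9, 14] -> counters=[0,0,0,1,2,1,1,0,1,1,1,0,1,0,1,0,0,0,0,0,1,0,1]
Step 4: insert es at [6, 12, 15, 17] -> counters=[0,0,0,1,2,1,2,0,1,1,1,0,2,0,1,1,0,1,0,0,1,0,1]
Step 5: insert ity at [2, 5, 10, 16] -> counters=[0,0,1,1,2,2,2,0,1,1,2,0,2,0,1,1,1,1,0,0,1,0,1]
Step 6: insert e at [4, 6, 9, 14] -> counters=[0,0,1,1,3,2,3,0,1,2,2,0,2,0,2,1,1,1,0,0,1,0,1]
Final counters=[0,0,1,1,3,2,3,0,1,2,2,0,2,0,2,1,1,1,0,0,1,0,1] -> 15 nonzero

Answer: 15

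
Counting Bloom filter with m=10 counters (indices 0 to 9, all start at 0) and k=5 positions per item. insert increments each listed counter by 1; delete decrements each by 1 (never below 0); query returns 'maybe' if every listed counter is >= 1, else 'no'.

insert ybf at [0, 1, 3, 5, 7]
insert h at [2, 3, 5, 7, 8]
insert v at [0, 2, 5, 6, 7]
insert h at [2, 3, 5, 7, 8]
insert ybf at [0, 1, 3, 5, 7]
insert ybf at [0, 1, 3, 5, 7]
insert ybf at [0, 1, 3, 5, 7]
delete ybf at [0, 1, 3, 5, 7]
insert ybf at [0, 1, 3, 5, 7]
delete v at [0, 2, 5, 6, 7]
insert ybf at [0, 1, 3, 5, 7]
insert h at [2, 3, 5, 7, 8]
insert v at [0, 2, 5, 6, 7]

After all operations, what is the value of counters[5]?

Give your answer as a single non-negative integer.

Answer: 9

Derivation:
Step 1: insert ybf at [0, 1, 3, 5, 7] -> counters=[1,1,0,1,0,1,0,1,0,0]
Step 2: insert h at [2, 3, 5, 7, 8] -> counters=[1,1,1,2,0,2,0,2,1,0]
Step 3: insert v at [0, 2, 5, 6, 7] -> counters=[2,1,2,2,0,3,1,3,1,0]
Step 4: insert h at [2, 3, 5, 7, 8] -> counters=[2,1,3,3,0,4,1,4,2,0]
Step 5: insert ybf at [0, 1, 3, 5, 7] -> counters=[3,2,3,4,0,5,1,5,2,0]
Step 6: insert ybf at [0, 1, 3, 5, 7] -> counters=[4,3,3,5,0,6,1,6,2,0]
Step 7: insert ybf at [0, 1, 3, 5, 7] -> counters=[5,4,3,6,0,7,1,7,2,0]
Step 8: delete ybf at [0, 1, 3, 5, 7] -> counters=[4,3,3,5,0,6,1,6,2,0]
Step 9: insert ybf at [0, 1, 3, 5, 7] -> counters=[5,4,3,6,0,7,1,7,2,0]
Step 10: delete v at [0, 2, 5, 6, 7] -> counters=[4,4,2,6,0,6,0,6,2,0]
Step 11: insert ybf at [0, 1, 3, 5, 7] -> counters=[5,5,2,7,0,7,0,7,2,0]
Step 12: insert h at [2, 3, 5, 7, 8] -> counters=[5,5,3,8,0,8,0,8,3,0]
Step 13: insert v at [0, 2, 5, 6, 7] -> counters=[6,5,4,8,0,9,1,9,3,0]
Final counters=[6,5,4,8,0,9,1,9,3,0] -> counters[5]=9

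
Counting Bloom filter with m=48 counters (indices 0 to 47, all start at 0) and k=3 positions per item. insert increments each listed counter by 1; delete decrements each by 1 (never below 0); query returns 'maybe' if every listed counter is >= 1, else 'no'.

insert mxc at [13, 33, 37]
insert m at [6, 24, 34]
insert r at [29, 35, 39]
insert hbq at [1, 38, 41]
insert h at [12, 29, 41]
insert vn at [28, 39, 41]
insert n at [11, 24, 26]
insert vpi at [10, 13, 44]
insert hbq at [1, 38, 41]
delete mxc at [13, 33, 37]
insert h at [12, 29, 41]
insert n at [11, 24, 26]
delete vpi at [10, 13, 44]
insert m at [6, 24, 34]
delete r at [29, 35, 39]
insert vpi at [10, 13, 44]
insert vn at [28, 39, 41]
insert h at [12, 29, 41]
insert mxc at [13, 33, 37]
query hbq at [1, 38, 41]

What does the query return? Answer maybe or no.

Step 1: insert mxc at [13, 33, 37] -> counters=[0,0,0,0,0,0,0,0,0,0,0,0,0,1,0,0,0,0,0,0,0,0,0,0,0,0,0,0,0,0,0,0,0,1,0,0,0,1,0,0,0,0,0,0,0,0,0,0]
Step 2: insert m at [6, 24, 34] -> counters=[0,0,0,0,0,0,1,0,0,0,0,0,0,1,0,0,0,0,0,0,0,0,0,0,1,0,0,0,0,0,0,0,0,1,1,0,0,1,0,0,0,0,0,0,0,0,0,0]
Step 3: insert r at [29, 35, 39] -> counters=[0,0,0,0,0,0,1,0,0,0,0,0,0,1,0,0,0,0,0,0,0,0,0,0,1,0,0,0,0,1,0,0,0,1,1,1,0,1,0,1,0,0,0,0,0,0,0,0]
Step 4: insert hbq at [1, 38, 41] -> counters=[0,1,0,0,0,0,1,0,0,0,0,0,0,1,0,0,0,0,0,0,0,0,0,0,1,0,0,0,0,1,0,0,0,1,1,1,0,1,1,1,0,1,0,0,0,0,0,0]
Step 5: insert h at [12, 29, 41] -> counters=[0,1,0,0,0,0,1,0,0,0,0,0,1,1,0,0,0,0,0,0,0,0,0,0,1,0,0,0,0,2,0,0,0,1,1,1,0,1,1,1,0,2,0,0,0,0,0,0]
Step 6: insert vn at [28, 39, 41] -> counters=[0,1,0,0,0,0,1,0,0,0,0,0,1,1,0,0,0,0,0,0,0,0,0,0,1,0,0,0,1,2,0,0,0,1,1,1,0,1,1,2,0,3,0,0,0,0,0,0]
Step 7: insert n at [11, 24, 26] -> counters=[0,1,0,0,0,0,1,0,0,0,0,1,1,1,0,0,0,0,0,0,0,0,0,0,2,0,1,0,1,2,0,0,0,1,1,1,0,1,1,2,0,3,0,0,0,0,0,0]
Step 8: insert vpi at [10, 13, 44] -> counters=[0,1,0,0,0,0,1,0,0,0,1,1,1,2,0,0,0,0,0,0,0,0,0,0,2,0,1,0,1,2,0,0,0,1,1,1,0,1,1,2,0,3,0,0,1,0,0,0]
Step 9: insert hbq at [1, 38, 41] -> counters=[0,2,0,0,0,0,1,0,0,0,1,1,1,2,0,0,0,0,0,0,0,0,0,0,2,0,1,0,1,2,0,0,0,1,1,1,0,1,2,2,0,4,0,0,1,0,0,0]
Step 10: delete mxc at [13, 33, 37] -> counters=[0,2,0,0,0,0,1,0,0,0,1,1,1,1,0,0,0,0,0,0,0,0,0,0,2,0,1,0,1,2,0,0,0,0,1,1,0,0,2,2,0,4,0,0,1,0,0,0]
Step 11: insert h at [12, 29, 41] -> counters=[0,2,0,0,0,0,1,0,0,0,1,1,2,1,0,0,0,0,0,0,0,0,0,0,2,0,1,0,1,3,0,0,0,0,1,1,0,0,2,2,0,5,0,0,1,0,0,0]
Step 12: insert n at [11, 24, 26] -> counters=[0,2,0,0,0,0,1,0,0,0,1,2,2,1,0,0,0,0,0,0,0,0,0,0,3,0,2,0,1,3,0,0,0,0,1,1,0,0,2,2,0,5,0,0,1,0,0,0]
Step 13: delete vpi at [10, 13, 44] -> counters=[0,2,0,0,0,0,1,0,0,0,0,2,2,0,0,0,0,0,0,0,0,0,0,0,3,0,2,0,1,3,0,0,0,0,1,1,0,0,2,2,0,5,0,0,0,0,0,0]
Step 14: insert m at [6, 24, 34] -> counters=[0,2,0,0,0,0,2,0,0,0,0,2,2,0,0,0,0,0,0,0,0,0,0,0,4,0,2,0,1,3,0,0,0,0,2,1,0,0,2,2,0,5,0,0,0,0,0,0]
Step 15: delete r at [29, 35, 39] -> counters=[0,2,0,0,0,0,2,0,0,0,0,2,2,0,0,0,0,0,0,0,0,0,0,0,4,0,2,0,1,2,0,0,0,0,2,0,0,0,2,1,0,5,0,0,0,0,0,0]
Step 16: insert vpi at [10, 13, 44] -> counters=[0,2,0,0,0,0,2,0,0,0,1,2,2,1,0,0,0,0,0,0,0,0,0,0,4,0,2,0,1,2,0,0,0,0,2,0,0,0,2,1,0,5,0,0,1,0,0,0]
Step 17: insert vn at [28, 39, 41] -> counters=[0,2,0,0,0,0,2,0,0,0,1,2,2,1,0,0,0,0,0,0,0,0,0,0,4,0,2,0,2,2,0,0,0,0,2,0,0,0,2,2,0,6,0,0,1,0,0,0]
Step 18: insert h at [12, 29, 41] -> counters=[0,2,0,0,0,0,2,0,0,0,1,2,3,1,0,0,0,0,0,0,0,0,0,0,4,0,2,0,2,3,0,0,0,0,2,0,0,0,2,2,0,7,0,0,1,0,0,0]
Step 19: insert mxc at [13, 33, 37] -> counters=[0,2,0,0,0,0,2,0,0,0,1,2,3,2,0,0,0,0,0,0,0,0,0,0,4,0,2,0,2,3,0,0,0,1,2,0,0,1,2,2,0,7,0,0,1,0,0,0]
Query hbq: check counters[1]=2 counters[38]=2 counters[41]=7 -> maybe

Answer: maybe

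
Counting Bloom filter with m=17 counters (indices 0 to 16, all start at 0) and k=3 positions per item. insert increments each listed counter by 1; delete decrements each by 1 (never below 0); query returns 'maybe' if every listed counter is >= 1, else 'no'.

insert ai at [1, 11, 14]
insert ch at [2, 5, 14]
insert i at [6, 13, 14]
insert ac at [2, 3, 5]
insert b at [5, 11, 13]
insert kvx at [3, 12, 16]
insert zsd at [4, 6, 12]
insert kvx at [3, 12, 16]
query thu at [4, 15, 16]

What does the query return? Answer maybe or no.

Step 1: insert ai at [1, 11, 14] -> counters=[0,1,0,0,0,0,0,0,0,0,0,1,0,0,1,0,0]
Step 2: insert ch at [2, 5, 14] -> counters=[0,1,1,0,0,1,0,0,0,0,0,1,0,0,2,0,0]
Step 3: insert i at [6, 13, 14] -> counters=[0,1,1,0,0,1,1,0,0,0,0,1,0,1,3,0,0]
Step 4: insert ac at [2, 3, 5] -> counters=[0,1,2,1,0,2,1,0,0,0,0,1,0,1,3,0,0]
Step 5: insert b at [5, 11, 13] -> counters=[0,1,2,1,0,3,1,0,0,0,0,2,0,2,3,0,0]
Step 6: insert kvx at [3, 12, 16] -> counters=[0,1,2,2,0,3,1,0,0,0,0,2,1,2,3,0,1]
Step 7: insert zsd at [4, 6, 12] -> counters=[0,1,2,2,1,3,2,0,0,0,0,2,2,2,3,0,1]
Step 8: insert kvx at [3, 12, 16] -> counters=[0,1,2,3,1,3,2,0,0,0,0,2,3,2,3,0,2]
Query thu: check counters[4]=1 counters[15]=0 counters[16]=2 -> no

Answer: no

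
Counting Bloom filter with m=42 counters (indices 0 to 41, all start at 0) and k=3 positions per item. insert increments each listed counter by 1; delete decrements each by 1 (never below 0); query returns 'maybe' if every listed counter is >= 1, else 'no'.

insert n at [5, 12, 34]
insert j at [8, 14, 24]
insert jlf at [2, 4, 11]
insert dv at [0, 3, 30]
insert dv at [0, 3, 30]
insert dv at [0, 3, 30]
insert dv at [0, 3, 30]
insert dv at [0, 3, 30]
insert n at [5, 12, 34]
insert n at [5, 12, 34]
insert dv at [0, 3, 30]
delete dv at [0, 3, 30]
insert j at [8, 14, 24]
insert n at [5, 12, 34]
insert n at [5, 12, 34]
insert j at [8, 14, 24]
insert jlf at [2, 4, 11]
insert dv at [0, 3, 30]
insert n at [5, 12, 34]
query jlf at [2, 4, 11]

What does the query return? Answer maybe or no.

Step 1: insert n at [5, 12, 34] -> counters=[0,0,0,0,0,1,0,0,0,0,0,0,1,0,0,0,0,0,0,0,0,0,0,0,0,0,0,0,0,0,0,0,0,0,1,0,0,0,0,0,0,0]
Step 2: insert j at [8, 14, 24] -> counters=[0,0,0,0,0,1,0,0,1,0,0,0,1,0,1,0,0,0,0,0,0,0,0,0,1,0,0,0,0,0,0,0,0,0,1,0,0,0,0,0,0,0]
Step 3: insert jlf at [2, 4, 11] -> counters=[0,0,1,0,1,1,0,0,1,0,0,1,1,0,1,0,0,0,0,0,0,0,0,0,1,0,0,0,0,0,0,0,0,0,1,0,0,0,0,0,0,0]
Step 4: insert dv at [0, 3, 30] -> counters=[1,0,1,1,1,1,0,0,1,0,0,1,1,0,1,0,0,0,0,0,0,0,0,0,1,0,0,0,0,0,1,0,0,0,1,0,0,0,0,0,0,0]
Step 5: insert dv at [0, 3, 30] -> counters=[2,0,1,2,1,1,0,0,1,0,0,1,1,0,1,0,0,0,0,0,0,0,0,0,1,0,0,0,0,0,2,0,0,0,1,0,0,0,0,0,0,0]
Step 6: insert dv at [0, 3, 30] -> counters=[3,0,1,3,1,1,0,0,1,0,0,1,1,0,1,0,0,0,0,0,0,0,0,0,1,0,0,0,0,0,3,0,0,0,1,0,0,0,0,0,0,0]
Step 7: insert dv at [0, 3, 30] -> counters=[4,0,1,4,1,1,0,0,1,0,0,1,1,0,1,0,0,0,0,0,0,0,0,0,1,0,0,0,0,0,4,0,0,0,1,0,0,0,0,0,0,0]
Step 8: insert dv at [0, 3, 30] -> counters=[5,0,1,5,1,1,0,0,1,0,0,1,1,0,1,0,0,0,0,0,0,0,0,0,1,0,0,0,0,0,5,0,0,0,1,0,0,0,0,0,0,0]
Step 9: insert n at [5, 12, 34] -> counters=[5,0,1,5,1,2,0,0,1,0,0,1,2,0,1,0,0,0,0,0,0,0,0,0,1,0,0,0,0,0,5,0,0,0,2,0,0,0,0,0,0,0]
Step 10: insert n at [5, 12, 34] -> counters=[5,0,1,5,1,3,0,0,1,0,0,1,3,0,1,0,0,0,0,0,0,0,0,0,1,0,0,0,0,0,5,0,0,0,3,0,0,0,0,0,0,0]
Step 11: insert dv at [0, 3, 30] -> counters=[6,0,1,6,1,3,0,0,1,0,0,1,3,0,1,0,0,0,0,0,0,0,0,0,1,0,0,0,0,0,6,0,0,0,3,0,0,0,0,0,0,0]
Step 12: delete dv at [0, 3, 30] -> counters=[5,0,1,5,1,3,0,0,1,0,0,1,3,0,1,0,0,0,0,0,0,0,0,0,1,0,0,0,0,0,5,0,0,0,3,0,0,0,0,0,0,0]
Step 13: insert j at [8, 14, 24] -> counters=[5,0,1,5,1,3,0,0,2,0,0,1,3,0,2,0,0,0,0,0,0,0,0,0,2,0,0,0,0,0,5,0,0,0,3,0,0,0,0,0,0,0]
Step 14: insert n at [5, 12, 34] -> counters=[5,0,1,5,1,4,0,0,2,0,0,1,4,0,2,0,0,0,0,0,0,0,0,0,2,0,0,0,0,0,5,0,0,0,4,0,0,0,0,0,0,0]
Step 15: insert n at [5, 12, 34] -> counters=[5,0,1,5,1,5,0,0,2,0,0,1,5,0,2,0,0,0,0,0,0,0,0,0,2,0,0,0,0,0,5,0,0,0,5,0,0,0,0,0,0,0]
Step 16: insert j at [8, 14, 24] -> counters=[5,0,1,5,1,5,0,0,3,0,0,1,5,0,3,0,0,0,0,0,0,0,0,0,3,0,0,0,0,0,5,0,0,0,5,0,0,0,0,0,0,0]
Step 17: insert jlf at [2, 4, 11] -> counters=[5,0,2,5,2,5,0,0,3,0,0,2,5,0,3,0,0,0,0,0,0,0,0,0,3,0,0,0,0,0,5,0,0,0,5,0,0,0,0,0,0,0]
Step 18: insert dv at [0, 3, 30] -> counters=[6,0,2,6,2,5,0,0,3,0,0,2,5,0,3,0,0,0,0,0,0,0,0,0,3,0,0,0,0,0,6,0,0,0,5,0,0,0,0,0,0,0]
Step 19: insert n at [5, 12, 34] -> counters=[6,0,2,6,2,6,0,0,3,0,0,2,6,0,3,0,0,0,0,0,0,0,0,0,3,0,0,0,0,0,6,0,0,0,6,0,0,0,0,0,0,0]
Query jlf: check counters[2]=2 counters[4]=2 counters[11]=2 -> maybe

Answer: maybe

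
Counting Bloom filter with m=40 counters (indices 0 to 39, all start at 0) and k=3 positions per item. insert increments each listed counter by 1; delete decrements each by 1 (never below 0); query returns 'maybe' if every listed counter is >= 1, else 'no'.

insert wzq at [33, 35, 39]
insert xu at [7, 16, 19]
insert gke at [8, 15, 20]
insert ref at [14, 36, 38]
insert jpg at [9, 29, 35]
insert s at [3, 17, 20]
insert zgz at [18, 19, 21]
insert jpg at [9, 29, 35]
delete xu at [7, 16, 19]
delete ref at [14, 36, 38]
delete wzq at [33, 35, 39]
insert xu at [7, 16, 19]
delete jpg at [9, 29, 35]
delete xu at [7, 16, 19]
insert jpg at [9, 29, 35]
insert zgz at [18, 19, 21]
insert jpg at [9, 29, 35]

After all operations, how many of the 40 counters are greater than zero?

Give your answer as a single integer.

Step 1: insert wzq at [33, 35, 39] -> counters=[0,0,0,0,0,0,0,0,0,0,0,0,0,0,0,0,0,0,0,0,0,0,0,0,0,0,0,0,0,0,0,0,0,1,0,1,0,0,0,1]
Step 2: insert xu at [7, 16, 19] -> counters=[0,0,0,0,0,0,0,1,0,0,0,0,0,0,0,0,1,0,0,1,0,0,0,0,0,0,0,0,0,0,0,0,0,1,0,1,0,0,0,1]
Step 3: insert gke at [8, 15, 20] -> counters=[0,0,0,0,0,0,0,1,1,0,0,0,0,0,0,1,1,0,0,1,1,0,0,0,0,0,0,0,0,0,0,0,0,1,0,1,0,0,0,1]
Step 4: insert ref at [14, 36, 38] -> counters=[0,0,0,0,0,0,0,1,1,0,0,0,0,0,1,1,1,0,0,1,1,0,0,0,0,0,0,0,0,0,0,0,0,1,0,1,1,0,1,1]
Step 5: insert jpg at [9, 29, 35] -> counters=[0,0,0,0,0,0,0,1,1,1,0,0,0,0,1,1,1,0,0,1,1,0,0,0,0,0,0,0,0,1,0,0,0,1,0,2,1,0,1,1]
Step 6: insert s at [3, 17, 20] -> counters=[0,0,0,1,0,0,0,1,1,1,0,0,0,0,1,1,1,1,0,1,2,0,0,0,0,0,0,0,0,1,0,0,0,1,0,2,1,0,1,1]
Step 7: insert zgz at [18, 19, 21] -> counters=[0,0,0,1,0,0,0,1,1,1,0,0,0,0,1,1,1,1,1,2,2,1,0,0,0,0,0,0,0,1,0,0,0,1,0,2,1,0,1,1]
Step 8: insert jpg at [9, 29, 35] -> counters=[0,0,0,1,0,0,0,1,1,2,0,0,0,0,1,1,1,1,1,2,2,1,0,0,0,0,0,0,0,2,0,0,0,1,0,3,1,0,1,1]
Step 9: delete xu at [7, 16, 19] -> counters=[0,0,0,1,0,0,0,0,1,2,0,0,0,0,1,1,0,1,1,1,2,1,0,0,0,0,0,0,0,2,0,0,0,1,0,3,1,0,1,1]
Step 10: delete ref at [14, 36, 38] -> counters=[0,0,0,1,0,0,0,0,1,2,0,0,0,0,0,1,0,1,1,1,2,1,0,0,0,0,0,0,0,2,0,0,0,1,0,3,0,0,0,1]
Step 11: delete wzq at [33, 35, 39] -> counters=[0,0,0,1,0,0,0,0,1,2,0,0,0,0,0,1,0,1,1,1,2,1,0,0,0,0,0,0,0,2,0,0,0,0,0,2,0,0,0,0]
Step 12: insert xu at [7, 16, 19] -> counters=[0,0,0,1,0,0,0,1,1,2,0,0,0,0,0,1,1,1,1,2,2,1,0,0,0,0,0,0,0,2,0,0,0,0,0,2,0,0,0,0]
Step 13: delete jpg at [9, 29, 35] -> counters=[0,0,0,1,0,0,0,1,1,1,0,0,0,0,0,1,1,1,1,2,2,1,0,0,0,0,0,0,0,1,0,0,0,0,0,1,0,0,0,0]
Step 14: delete xu at [7, 16, 19] -> counters=[0,0,0,1,0,0,0,0,1,1,0,0,0,0,0,1,0,1,1,1,2,1,0,0,0,0,0,0,0,1,0,0,0,0,0,1,0,0,0,0]
Step 15: insert jpg at [9, 29, 35] -> counters=[0,0,0,1,0,0,0,0,1,2,0,0,0,0,0,1,0,1,1,1,2,1,0,0,0,0,0,0,0,2,0,0,0,0,0,2,0,0,0,0]
Step 16: insert zgz at [18, 19, 21] -> counters=[0,0,0,1,0,0,0,0,1,2,0,0,0,0,0,1,0,1,2,2,2,2,0,0,0,0,0,0,0,2,0,0,0,0,0,2,0,0,0,0]
Step 17: insert jpg at [9, 29, 35] -> counters=[0,0,0,1,0,0,0,0,1,3,0,0,0,0,0,1,0,1,2,2,2,2,0,0,0,0,0,0,0,3,0,0,0,0,0,3,0,0,0,0]
Final counters=[0,0,0,1,0,0,0,0,1,3,0,0,0,0,0,1,0,1,2,2,2,2,0,0,0,0,0,0,0,3,0,0,0,0,0,3,0,0,0,0] -> 11 nonzero

Answer: 11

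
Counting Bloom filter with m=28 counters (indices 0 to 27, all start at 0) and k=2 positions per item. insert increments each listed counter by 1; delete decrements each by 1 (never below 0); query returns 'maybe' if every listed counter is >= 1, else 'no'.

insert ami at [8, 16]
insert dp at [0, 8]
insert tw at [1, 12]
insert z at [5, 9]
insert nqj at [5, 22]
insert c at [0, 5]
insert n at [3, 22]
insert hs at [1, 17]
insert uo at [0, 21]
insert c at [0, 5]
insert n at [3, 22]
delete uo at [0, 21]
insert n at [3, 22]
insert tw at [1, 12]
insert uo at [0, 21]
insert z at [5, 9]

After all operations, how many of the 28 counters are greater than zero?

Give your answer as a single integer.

Step 1: insert ami at [8, 16] -> counters=[0,0,0,0,0,0,0,0,1,0,0,0,0,0,0,0,1,0,0,0,0,0,0,0,0,0,0,0]
Step 2: insert dp at [0, 8] -> counters=[1,0,0,0,0,0,0,0,2,0,0,0,0,0,0,0,1,0,0,0,0,0,0,0,0,0,0,0]
Step 3: insert tw at [1, 12] -> counters=[1,1,0,0,0,0,0,0,2,0,0,0,1,0,0,0,1,0,0,0,0,0,0,0,0,0,0,0]
Step 4: insert z at [5, 9] -> counters=[1,1,0,0,0,1,0,0,2,1,0,0,1,0,0,0,1,0,0,0,0,0,0,0,0,0,0,0]
Step 5: insert nqj at [5, 22] -> counters=[1,1,0,0,0,2,0,0,2,1,0,0,1,0,0,0,1,0,0,0,0,0,1,0,0,0,0,0]
Step 6: insert c at [0, 5] -> counters=[2,1,0,0,0,3,0,0,2,1,0,0,1,0,0,0,1,0,0,0,0,0,1,0,0,0,0,0]
Step 7: insert n at [3, 22] -> counters=[2,1,0,1,0,3,0,0,2,1,0,0,1,0,0,0,1,0,0,0,0,0,2,0,0,0,0,0]
Step 8: insert hs at [1, 17] -> counters=[2,2,0,1,0,3,0,0,2,1,0,0,1,0,0,0,1,1,0,0,0,0,2,0,0,0,0,0]
Step 9: insert uo at [0, 21] -> counters=[3,2,0,1,0,3,0,0,2,1,0,0,1,0,0,0,1,1,0,0,0,1,2,0,0,0,0,0]
Step 10: insert c at [0, 5] -> counters=[4,2,0,1,0,4,0,0,2,1,0,0,1,0,0,0,1,1,0,0,0,1,2,0,0,0,0,0]
Step 11: insert n at [3, 22] -> counters=[4,2,0,2,0,4,0,0,2,1,0,0,1,0,0,0,1,1,0,0,0,1,3,0,0,0,0,0]
Step 12: delete uo at [0, 21] -> counters=[3,2,0,2,0,4,0,0,2,1,0,0,1,0,0,0,1,1,0,0,0,0,3,0,0,0,0,0]
Step 13: insert n at [3, 22] -> counters=[3,2,0,3,0,4,0,0,2,1,0,0,1,0,0,0,1,1,0,0,0,0,4,0,0,0,0,0]
Step 14: insert tw at [1, 12] -> counters=[3,3,0,3,0,4,0,0,2,1,0,0,2,0,0,0,1,1,0,0,0,0,4,0,0,0,0,0]
Step 15: insert uo at [0, 21] -> counters=[4,3,0,3,0,4,0,0,2,1,0,0,2,0,0,0,1,1,0,0,0,1,4,0,0,0,0,0]
Step 16: insert z at [5, 9] -> counters=[4,3,0,3,0,5,0,0,2,2,0,0,2,0,0,0,1,1,0,0,0,1,4,0,0,0,0,0]
Final counters=[4,3,0,3,0,5,0,0,2,2,0,0,2,0,0,0,1,1,0,0,0,1,4,0,0,0,0,0] -> 11 nonzero

Answer: 11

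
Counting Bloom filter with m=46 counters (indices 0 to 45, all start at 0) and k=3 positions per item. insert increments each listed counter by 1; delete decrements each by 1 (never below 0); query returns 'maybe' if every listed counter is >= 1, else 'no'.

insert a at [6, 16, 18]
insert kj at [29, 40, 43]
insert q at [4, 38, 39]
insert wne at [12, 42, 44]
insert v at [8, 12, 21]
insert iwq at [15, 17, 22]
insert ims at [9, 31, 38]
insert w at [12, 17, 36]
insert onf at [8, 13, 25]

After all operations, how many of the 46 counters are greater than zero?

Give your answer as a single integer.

Step 1: insert a at [6, 16, 18] -> counters=[0,0,0,0,0,0,1,0,0,0,0,0,0,0,0,0,1,0,1,0,0,0,0,0,0,0,0,0,0,0,0,0,0,0,0,0,0,0,0,0,0,0,0,0,0,0]
Step 2: insert kj at [29, 40, 43] -> counters=[0,0,0,0,0,0,1,0,0,0,0,0,0,0,0,0,1,0,1,0,0,0,0,0,0,0,0,0,0,1,0,0,0,0,0,0,0,0,0,0,1,0,0,1,0,0]
Step 3: insert q at [4, 38, 39] -> counters=[0,0,0,0,1,0,1,0,0,0,0,0,0,0,0,0,1,0,1,0,0,0,0,0,0,0,0,0,0,1,0,0,0,0,0,0,0,0,1,1,1,0,0,1,0,0]
Step 4: insert wne at [12, 42, 44] -> counters=[0,0,0,0,1,0,1,0,0,0,0,0,1,0,0,0,1,0,1,0,0,0,0,0,0,0,0,0,0,1,0,0,0,0,0,0,0,0,1,1,1,0,1,1,1,0]
Step 5: insert v at [8, 12, 21] -> counters=[0,0,0,0,1,0,1,0,1,0,0,0,2,0,0,0,1,0,1,0,0,1,0,0,0,0,0,0,0,1,0,0,0,0,0,0,0,0,1,1,1,0,1,1,1,0]
Step 6: insert iwq at [15, 17, 22] -> counters=[0,0,0,0,1,0,1,0,1,0,0,0,2,0,0,1,1,1,1,0,0,1,1,0,0,0,0,0,0,1,0,0,0,0,0,0,0,0,1,1,1,0,1,1,1,0]
Step 7: insert ims at [9, 31, 38] -> counters=[0,0,0,0,1,0,1,0,1,1,0,0,2,0,0,1,1,1,1,0,0,1,1,0,0,0,0,0,0,1,0,1,0,0,0,0,0,0,2,1,1,0,1,1,1,0]
Step 8: insert w at [12, 17, 36] -> counters=[0,0,0,0,1,0,1,0,1,1,0,0,3,0,0,1,1,2,1,0,0,1,1,0,0,0,0,0,0,1,0,1,0,0,0,0,1,0,2,1,1,0,1,1,1,0]
Step 9: insert onf at [8, 13, 25] -> counters=[0,0,0,0,1,0,1,0,2,1,0,0,3,1,0,1,1,2,1,0,0,1,1,0,0,1,0,0,0,1,0,1,0,0,0,0,1,0,2,1,1,0,1,1,1,0]
Final counters=[0,0,0,0,1,0,1,0,2,1,0,0,3,1,0,1,1,2,1,0,0,1,1,0,0,1,0,0,0,1,0,1,0,0,0,0,1,0,2,1,1,0,1,1,1,0] -> 22 nonzero

Answer: 22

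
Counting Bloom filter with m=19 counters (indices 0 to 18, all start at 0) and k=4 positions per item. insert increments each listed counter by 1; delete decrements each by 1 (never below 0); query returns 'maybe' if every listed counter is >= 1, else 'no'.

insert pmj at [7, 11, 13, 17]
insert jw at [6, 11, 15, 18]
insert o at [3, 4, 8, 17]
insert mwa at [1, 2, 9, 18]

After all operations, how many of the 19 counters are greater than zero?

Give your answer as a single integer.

Answer: 13

Derivation:
Step 1: insert pmj at [7, 11, 13, 17] -> counters=[0,0,0,0,0,0,0,1,0,0,0,1,0,1,0,0,0,1,0]
Step 2: insert jw at [6, 11, 15, 18] -> counters=[0,0,0,0,0,0,1,1,0,0,0,2,0,1,0,1,0,1,1]
Step 3: insert o at [3, 4, 8, 17] -> counters=[0,0,0,1,1,0,1,1,1,0,0,2,0,1,0,1,0,2,1]
Step 4: insert mwa at [1, 2, 9, 18] -> counters=[0,1,1,1,1,0,1,1,1,1,0,2,0,1,0,1,0,2,2]
Final counters=[0,1,1,1,1,0,1,1,1,1,0,2,0,1,0,1,0,2,2] -> 13 nonzero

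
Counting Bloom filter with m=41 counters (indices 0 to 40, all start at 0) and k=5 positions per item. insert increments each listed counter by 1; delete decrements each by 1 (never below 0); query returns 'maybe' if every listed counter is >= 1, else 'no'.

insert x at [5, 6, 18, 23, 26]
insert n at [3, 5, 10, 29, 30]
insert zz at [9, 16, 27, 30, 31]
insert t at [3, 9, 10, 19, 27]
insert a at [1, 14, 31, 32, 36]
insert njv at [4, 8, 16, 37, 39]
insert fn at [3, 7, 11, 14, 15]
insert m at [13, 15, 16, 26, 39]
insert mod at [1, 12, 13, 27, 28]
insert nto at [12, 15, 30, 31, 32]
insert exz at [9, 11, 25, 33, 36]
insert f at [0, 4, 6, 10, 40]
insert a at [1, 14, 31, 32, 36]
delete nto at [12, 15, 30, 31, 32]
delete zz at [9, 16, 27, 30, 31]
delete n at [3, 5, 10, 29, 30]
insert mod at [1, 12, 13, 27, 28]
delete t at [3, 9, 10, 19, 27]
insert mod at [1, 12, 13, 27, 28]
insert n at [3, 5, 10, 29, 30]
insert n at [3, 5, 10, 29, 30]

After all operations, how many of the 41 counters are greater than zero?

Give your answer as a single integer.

Answer: 31

Derivation:
Step 1: insert x at [5, 6, 18, 23, 26] -> counters=[0,0,0,0,0,1,1,0,0,0,0,0,0,0,0,0,0,0,1,0,0,0,0,1,0,0,1,0,0,0,0,0,0,0,0,0,0,0,0,0,0]
Step 2: insert n at [3, 5, 10, 29, 30] -> counters=[0,0,0,1,0,2,1,0,0,0,1,0,0,0,0,0,0,0,1,0,0,0,0,1,0,0,1,0,0,1,1,0,0,0,0,0,0,0,0,0,0]
Step 3: insert zz at [9, 16, 27, 30, 31] -> counters=[0,0,0,1,0,2,1,0,0,1,1,0,0,0,0,0,1,0,1,0,0,0,0,1,0,0,1,1,0,1,2,1,0,0,0,0,0,0,0,0,0]
Step 4: insert t at [3, 9, 10, 19, 27] -> counters=[0,0,0,2,0,2,1,0,0,2,2,0,0,0,0,0,1,0,1,1,0,0,0,1,0,0,1,2,0,1,2,1,0,0,0,0,0,0,0,0,0]
Step 5: insert a at [1, 14, 31, 32, 36] -> counters=[0,1,0,2,0,2,1,0,0,2,2,0,0,0,1,0,1,0,1,1,0,0,0,1,0,0,1,2,0,1,2,2,1,0,0,0,1,0,0,0,0]
Step 6: insert njv at [4, 8, 16, 37, 39] -> counters=[0,1,0,2,1,2,1,0,1,2,2,0,0,0,1,0,2,0,1,1,0,0,0,1,0,0,1,2,0,1,2,2,1,0,0,0,1,1,0,1,0]
Step 7: insert fn at [3, 7, 11, 14, 15] -> counters=[0,1,0,3,1,2,1,1,1,2,2,1,0,0,2,1,2,0,1,1,0,0,0,1,0,0,1,2,0,1,2,2,1,0,0,0,1,1,0,1,0]
Step 8: insert m at [13, 15, 16, 26, 39] -> counters=[0,1,0,3,1,2,1,1,1,2,2,1,0,1,2,2,3,0,1,1,0,0,0,1,0,0,2,2,0,1,2,2,1,0,0,0,1,1,0,2,0]
Step 9: insert mod at [1, 12, 13, 27, 28] -> counters=[0,2,0,3,1,2,1,1,1,2,2,1,1,2,2,2,3,0,1,1,0,0,0,1,0,0,2,3,1,1,2,2,1,0,0,0,1,1,0,2,0]
Step 10: insert nto at [12, 15, 30, 31, 32] -> counters=[0,2,0,3,1,2,1,1,1,2,2,1,2,2,2,3,3,0,1,1,0,0,0,1,0,0,2,3,1,1,3,3,2,0,0,0,1,1,0,2,0]
Step 11: insert exz at [9, 11, 25, 33, 36] -> counters=[0,2,0,3,1,2,1,1,1,3,2,2,2,2,2,3,3,0,1,1,0,0,0,1,0,1,2,3,1,1,3,3,2,1,0,0,2,1,0,2,0]
Step 12: insert f at [0, 4, 6, 10, 40] -> counters=[1,2,0,3,2,2,2,1,1,3,3,2,2,2,2,3,3,0,1,1,0,0,0,1,0,1,2,3,1,1,3,3,2,1,0,0,2,1,0,2,1]
Step 13: insert a at [1, 14, 31, 32, 36] -> counters=[1,3,0,3,2,2,2,1,1,3,3,2,2,2,3,3,3,0,1,1,0,0,0,1,0,1,2,3,1,1,3,4,3,1,0,0,3,1,0,2,1]
Step 14: delete nto at [12, 15, 30, 31, 32] -> counters=[1,3,0,3,2,2,2,1,1,3,3,2,1,2,3,2,3,0,1,1,0,0,0,1,0,1,2,3,1,1,2,3,2,1,0,0,3,1,0,2,1]
Step 15: delete zz at [9, 16, 27, 30, 31] -> counters=[1,3,0,3,2,2,2,1,1,2,3,2,1,2,3,2,2,0,1,1,0,0,0,1,0,1,2,2,1,1,1,2,2,1,0,0,3,1,0,2,1]
Step 16: delete n at [3, 5, 10, 29, 30] -> counters=[1,3,0,2,2,1,2,1,1,2,2,2,1,2,3,2,2,0,1,1,0,0,0,1,0,1,2,2,1,0,0,2,2,1,0,0,3,1,0,2,1]
Step 17: insert mod at [1, 12, 13, 27, 28] -> counters=[1,4,0,2,2,1,2,1,1,2,2,2,2,3,3,2,2,0,1,1,0,0,0,1,0,1,2,3,2,0,0,2,2,1,0,0,3,1,0,2,1]
Step 18: delete t at [3, 9, 10, 19, 27] -> counters=[1,4,0,1,2,1,2,1,1,1,1,2,2,3,3,2,2,0,1,0,0,0,0,1,0,1,2,2,2,0,0,2,2,1,0,0,3,1,0,2,1]
Step 19: insert mod at [1, 12, 13, 27, 28] -> counters=[1,5,0,1,2,1,2,1,1,1,1,2,3,4,3,2,2,0,1,0,0,0,0,1,0,1,2,3,3,0,0,2,2,1,0,0,3,1,0,2,1]
Step 20: insert n at [3, 5, 10, 29, 30] -> counters=[1,5,0,2,2,2,2,1,1,1,2,2,3,4,3,2,2,0,1,0,0,0,0,1,0,1,2,3,3,1,1,2,2,1,0,0,3,1,0,2,1]
Step 21: insert n at [3, 5, 10, 29, 30] -> counters=[1,5,0,3,2,3,2,1,1,1,3,2,3,4,3,2,2,0,1,0,0,0,0,1,0,1,2,3,3,2,2,2,2,1,0,0,3,1,0,2,1]
Final counters=[1,5,0,3,2,3,2,1,1,1,3,2,3,4,3,2,2,0,1,0,0,0,0,1,0,1,2,3,3,2,2,2,2,1,0,0,3,1,0,2,1] -> 31 nonzero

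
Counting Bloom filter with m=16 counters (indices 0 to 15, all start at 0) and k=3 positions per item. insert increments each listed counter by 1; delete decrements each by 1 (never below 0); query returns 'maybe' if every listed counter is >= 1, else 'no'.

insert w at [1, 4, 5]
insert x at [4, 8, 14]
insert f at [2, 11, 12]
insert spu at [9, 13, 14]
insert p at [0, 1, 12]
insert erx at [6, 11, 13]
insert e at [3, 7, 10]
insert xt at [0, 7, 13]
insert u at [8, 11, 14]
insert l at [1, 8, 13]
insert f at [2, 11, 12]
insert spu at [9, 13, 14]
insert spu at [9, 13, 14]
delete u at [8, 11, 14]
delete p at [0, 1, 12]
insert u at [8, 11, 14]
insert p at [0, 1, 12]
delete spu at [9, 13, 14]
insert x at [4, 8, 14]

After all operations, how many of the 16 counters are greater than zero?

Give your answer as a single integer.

Step 1: insert w at [1, 4, 5] -> counters=[0,1,0,0,1,1,0,0,0,0,0,0,0,0,0,0]
Step 2: insert x at [4, 8, 14] -> counters=[0,1,0,0,2,1,0,0,1,0,0,0,0,0,1,0]
Step 3: insert f at [2, 11, 12] -> counters=[0,1,1,0,2,1,0,0,1,0,0,1,1,0,1,0]
Step 4: insert spu at [9, 13, 14] -> counters=[0,1,1,0,2,1,0,0,1,1,0,1,1,1,2,0]
Step 5: insert p at [0, 1, 12] -> counters=[1,2,1,0,2,1,0,0,1,1,0,1,2,1,2,0]
Step 6: insert erx at [6, 11, 13] -> counters=[1,2,1,0,2,1,1,0,1,1,0,2,2,2,2,0]
Step 7: insert e at [3, 7, 10] -> counters=[1,2,1,1,2,1,1,1,1,1,1,2,2,2,2,0]
Step 8: insert xt at [0, 7, 13] -> counters=[2,2,1,1,2,1,1,2,1,1,1,2,2,3,2,0]
Step 9: insert u at [8, 11, 14] -> counters=[2,2,1,1,2,1,1,2,2,1,1,3,2,3,3,0]
Step 10: insert l at [1, 8, 13] -> counters=[2,3,1,1,2,1,1,2,3,1,1,3,2,4,3,0]
Step 11: insert f at [2, 11, 12] -> counters=[2,3,2,1,2,1,1,2,3,1,1,4,3,4,3,0]
Step 12: insert spu at [9, 13, 14] -> counters=[2,3,2,1,2,1,1,2,3,2,1,4,3,5,4,0]
Step 13: insert spu at [9, 13, 14] -> counters=[2,3,2,1,2,1,1,2,3,3,1,4,3,6,5,0]
Step 14: delete u at [8, 11, 14] -> counters=[2,3,2,1,2,1,1,2,2,3,1,3,3,6,4,0]
Step 15: delete p at [0, 1, 12] -> counters=[1,2,2,1,2,1,1,2,2,3,1,3,2,6,4,0]
Step 16: insert u at [8, 11, 14] -> counters=[1,2,2,1,2,1,1,2,3,3,1,4,2,6,5,0]
Step 17: insert p at [0, 1, 12] -> counters=[2,3,2,1,2,1,1,2,3,3,1,4,3,6,5,0]
Step 18: delete spu at [9, 13, 14] -> counters=[2,3,2,1,2,1,1,2,3,2,1,4,3,5,4,0]
Step 19: insert x at [4, 8, 14] -> counters=[2,3,2,1,3,1,1,2,4,2,1,4,3,5,5,0]
Final counters=[2,3,2,1,3,1,1,2,4,2,1,4,3,5,5,0] -> 15 nonzero

Answer: 15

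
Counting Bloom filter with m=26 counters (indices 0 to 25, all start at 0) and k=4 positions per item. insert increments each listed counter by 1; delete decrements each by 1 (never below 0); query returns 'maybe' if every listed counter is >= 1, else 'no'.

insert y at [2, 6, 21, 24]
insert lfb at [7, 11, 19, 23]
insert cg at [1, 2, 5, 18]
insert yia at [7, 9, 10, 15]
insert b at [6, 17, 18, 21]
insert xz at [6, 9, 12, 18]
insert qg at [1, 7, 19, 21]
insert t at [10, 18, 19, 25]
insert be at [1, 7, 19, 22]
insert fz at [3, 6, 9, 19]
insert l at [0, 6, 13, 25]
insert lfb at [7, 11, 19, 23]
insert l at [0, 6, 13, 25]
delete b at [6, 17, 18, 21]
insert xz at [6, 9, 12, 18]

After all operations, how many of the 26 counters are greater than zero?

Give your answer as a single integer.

Step 1: insert y at [2, 6, 21, 24] -> counters=[0,0,1,0,0,0,1,0,0,0,0,0,0,0,0,0,0,0,0,0,0,1,0,0,1,0]
Step 2: insert lfb at [7, 11, 19, 23] -> counters=[0,0,1,0,0,0,1,1,0,0,0,1,0,0,0,0,0,0,0,1,0,1,0,1,1,0]
Step 3: insert cg at [1, 2, 5, 18] -> counters=[0,1,2,0,0,1,1,1,0,0,0,1,0,0,0,0,0,0,1,1,0,1,0,1,1,0]
Step 4: insert yia at [7, 9, 10, 15] -> counters=[0,1,2,0,0,1,1,2,0,1,1,1,0,0,0,1,0,0,1,1,0,1,0,1,1,0]
Step 5: insert b at [6, 17, 18, 21] -> counters=[0,1,2,0,0,1,2,2,0,1,1,1,0,0,0,1,0,1,2,1,0,2,0,1,1,0]
Step 6: insert xz at [6, 9, 12, 18] -> counters=[0,1,2,0,0,1,3,2,0,2,1,1,1,0,0,1,0,1,3,1,0,2,0,1,1,0]
Step 7: insert qg at [1, 7, 19, 21] -> counters=[0,2,2,0,0,1,3,3,0,2,1,1,1,0,0,1,0,1,3,2,0,3,0,1,1,0]
Step 8: insert t at [10, 18, 19, 25] -> counters=[0,2,2,0,0,1,3,3,0,2,2,1,1,0,0,1,0,1,4,3,0,3,0,1,1,1]
Step 9: insert be at [1, 7, 19, 22] -> counters=[0,3,2,0,0,1,3,4,0,2,2,1,1,0,0,1,0,1,4,4,0,3,1,1,1,1]
Step 10: insert fz at [3, 6, 9, 19] -> counters=[0,3,2,1,0,1,4,4,0,3,2,1,1,0,0,1,0,1,4,5,0,3,1,1,1,1]
Step 11: insert l at [0, 6, 13, 25] -> counters=[1,3,2,1,0,1,5,4,0,3,2,1,1,1,0,1,0,1,4,5,0,3,1,1,1,2]
Step 12: insert lfb at [7, 11, 19, 23] -> counters=[1,3,2,1,0,1,5,5,0,3,2,2,1,1,0,1,0,1,4,6,0,3,1,2,1,2]
Step 13: insert l at [0, 6, 13, 25] -> counters=[2,3,2,1,0,1,6,5,0,3,2,2,1,2,0,1,0,1,4,6,0,3,1,2,1,3]
Step 14: delete b at [6, 17, 18, 21] -> counters=[2,3,2,1,0,1,5,5,0,3,2,2,1,2,0,1,0,0,3,6,0,2,1,2,1,3]
Step 15: insert xz at [6, 9, 12, 18] -> counters=[2,3,2,1,0,1,6,5,0,4,2,2,2,2,0,1,0,0,4,6,0,2,1,2,1,3]
Final counters=[2,3,2,1,0,1,6,5,0,4,2,2,2,2,0,1,0,0,4,6,0,2,1,2,1,3] -> 20 nonzero

Answer: 20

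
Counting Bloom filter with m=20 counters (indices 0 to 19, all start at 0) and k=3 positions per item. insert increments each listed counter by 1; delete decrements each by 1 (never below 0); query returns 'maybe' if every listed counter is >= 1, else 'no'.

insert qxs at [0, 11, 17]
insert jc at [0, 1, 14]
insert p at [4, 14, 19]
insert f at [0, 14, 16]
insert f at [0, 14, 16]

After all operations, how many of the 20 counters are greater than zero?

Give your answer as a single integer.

Step 1: insert qxs at [0, 11, 17] -> counters=[1,0,0,0,0,0,0,0,0,0,0,1,0,0,0,0,0,1,0,0]
Step 2: insert jc at [0, 1, 14] -> counters=[2,1,0,0,0,0,0,0,0,0,0,1,0,0,1,0,0,1,0,0]
Step 3: insert p at [4, 14, 19] -> counters=[2,1,0,0,1,0,0,0,0,0,0,1,0,0,2,0,0,1,0,1]
Step 4: insert f at [0, 14, 16] -> counters=[3,1,0,0,1,0,0,0,0,0,0,1,0,0,3,0,1,1,0,1]
Step 5: insert f at [0, 14, 16] -> counters=[4,1,0,0,1,0,0,0,0,0,0,1,0,0,4,0,2,1,0,1]
Final counters=[4,1,0,0,1,0,0,0,0,0,0,1,0,0,4,0,2,1,0,1] -> 8 nonzero

Answer: 8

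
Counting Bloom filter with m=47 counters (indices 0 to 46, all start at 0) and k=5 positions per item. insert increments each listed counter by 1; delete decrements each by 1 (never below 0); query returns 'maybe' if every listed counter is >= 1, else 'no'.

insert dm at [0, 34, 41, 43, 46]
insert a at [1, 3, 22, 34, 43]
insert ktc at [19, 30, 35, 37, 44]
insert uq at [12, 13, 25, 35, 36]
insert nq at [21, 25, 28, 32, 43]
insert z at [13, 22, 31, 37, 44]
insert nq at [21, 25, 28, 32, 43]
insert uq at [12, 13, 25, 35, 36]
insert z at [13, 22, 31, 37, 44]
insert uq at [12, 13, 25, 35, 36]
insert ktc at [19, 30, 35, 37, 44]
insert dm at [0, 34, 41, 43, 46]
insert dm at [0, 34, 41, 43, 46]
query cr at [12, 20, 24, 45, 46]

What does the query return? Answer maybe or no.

Step 1: insert dm at [0, 34, 41, 43, 46] -> counters=[1,0,0,0,0,0,0,0,0,0,0,0,0,0,0,0,0,0,0,0,0,0,0,0,0,0,0,0,0,0,0,0,0,0,1,0,0,0,0,0,0,1,0,1,0,0,1]
Step 2: insert a at [1, 3, 22, 34, 43] -> counters=[1,1,0,1,0,0,0,0,0,0,0,0,0,0,0,0,0,0,0,0,0,0,1,0,0,0,0,0,0,0,0,0,0,0,2,0,0,0,0,0,0,1,0,2,0,0,1]
Step 3: insert ktc at [19, 30, 35, 37, 44] -> counters=[1,1,0,1,0,0,0,0,0,0,0,0,0,0,0,0,0,0,0,1,0,0,1,0,0,0,0,0,0,0,1,0,0,0,2,1,0,1,0,0,0,1,0,2,1,0,1]
Step 4: insert uq at [12, 13, 25, 35, 36] -> counters=[1,1,0,1,0,0,0,0,0,0,0,0,1,1,0,0,0,0,0,1,0,0,1,0,0,1,0,0,0,0,1,0,0,0,2,2,1,1,0,0,0,1,0,2,1,0,1]
Step 5: insert nq at [21, 25, 28, 32, 43] -> counters=[1,1,0,1,0,0,0,0,0,0,0,0,1,1,0,0,0,0,0,1,0,1,1,0,0,2,0,0,1,0,1,0,1,0,2,2,1,1,0,0,0,1,0,3,1,0,1]
Step 6: insert z at [13, 22, 31, 37, 44] -> counters=[1,1,0,1,0,0,0,0,0,0,0,0,1,2,0,0,0,0,0,1,0,1,2,0,0,2,0,0,1,0,1,1,1,0,2,2,1,2,0,0,0,1,0,3,2,0,1]
Step 7: insert nq at [21, 25, 28, 32, 43] -> counters=[1,1,0,1,0,0,0,0,0,0,0,0,1,2,0,0,0,0,0,1,0,2,2,0,0,3,0,0,2,0,1,1,2,0,2,2,1,2,0,0,0,1,0,4,2,0,1]
Step 8: insert uq at [12, 13, 25, 35, 36] -> counters=[1,1,0,1,0,0,0,0,0,0,0,0,2,3,0,0,0,0,0,1,0,2,2,0,0,4,0,0,2,0,1,1,2,0,2,3,2,2,0,0,0,1,0,4,2,0,1]
Step 9: insert z at [13, 22, 31, 37, 44] -> counters=[1,1,0,1,0,0,0,0,0,0,0,0,2,4,0,0,0,0,0,1,0,2,3,0,0,4,0,0,2,0,1,2,2,0,2,3,2,3,0,0,0,1,0,4,3,0,1]
Step 10: insert uq at [12, 13, 25, 35, 36] -> counters=[1,1,0,1,0,0,0,0,0,0,0,0,3,5,0,0,0,0,0,1,0,2,3,0,0,5,0,0,2,0,1,2,2,0,2,4,3,3,0,0,0,1,0,4,3,0,1]
Step 11: insert ktc at [19, 30, 35, 37, 44] -> counters=[1,1,0,1,0,0,0,0,0,0,0,0,3,5,0,0,0,0,0,2,0,2,3,0,0,5,0,0,2,0,2,2,2,0,2,5,3,4,0,0,0,1,0,4,4,0,1]
Step 12: insert dm at [0, 34, 41, 43, 46] -> counters=[2,1,0,1,0,0,0,0,0,0,0,0,3,5,0,0,0,0,0,2,0,2,3,0,0,5,0,0,2,0,2,2,2,0,3,5,3,4,0,0,0,2,0,5,4,0,2]
Step 13: insert dm at [0, 34, 41, 43, 46] -> counters=[3,1,0,1,0,0,0,0,0,0,0,0,3,5,0,0,0,0,0,2,0,2,3,0,0,5,0,0,2,0,2,2,2,0,4,5,3,4,0,0,0,3,0,6,4,0,3]
Query cr: check counters[12]=3 counters[20]=0 counters[24]=0 counters[45]=0 counters[46]=3 -> no

Answer: no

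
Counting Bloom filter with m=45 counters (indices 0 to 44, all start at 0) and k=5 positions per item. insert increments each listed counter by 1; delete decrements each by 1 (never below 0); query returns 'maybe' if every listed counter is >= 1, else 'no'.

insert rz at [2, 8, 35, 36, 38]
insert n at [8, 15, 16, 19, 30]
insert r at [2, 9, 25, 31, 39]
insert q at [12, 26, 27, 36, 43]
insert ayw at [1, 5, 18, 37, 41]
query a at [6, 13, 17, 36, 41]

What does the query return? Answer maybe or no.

Answer: no

Derivation:
Step 1: insert rz at [2, 8, 35, 36, 38] -> counters=[0,0,1,0,0,0,0,0,1,0,0,0,0,0,0,0,0,0,0,0,0,0,0,0,0,0,0,0,0,0,0,0,0,0,0,1,1,0,1,0,0,0,0,0,0]
Step 2: insert n at [8, 15, 16, 19, 30] -> counters=[0,0,1,0,0,0,0,0,2,0,0,0,0,0,0,1,1,0,0,1,0,0,0,0,0,0,0,0,0,0,1,0,0,0,0,1,1,0,1,0,0,0,0,0,0]
Step 3: insert r at [2, 9, 25, 31, 39] -> counters=[0,0,2,0,0,0,0,0,2,1,0,0,0,0,0,1,1,0,0,1,0,0,0,0,0,1,0,0,0,0,1,1,0,0,0,1,1,0,1,1,0,0,0,0,0]
Step 4: insert q at [12, 26, 27, 36, 43] -> counters=[0,0,2,0,0,0,0,0,2,1,0,0,1,0,0,1,1,0,0,1,0,0,0,0,0,1,1,1,0,0,1,1,0,0,0,1,2,0,1,1,0,0,0,1,0]
Step 5: insert ayw at [1, 5, 18, 37, 41] -> counters=[0,1,2,0,0,1,0,0,2,1,0,0,1,0,0,1,1,0,1,1,0,0,0,0,0,1,1,1,0,0,1,1,0,0,0,1,2,1,1,1,0,1,0,1,0]
Query a: check counters[6]=0 counters[13]=0 counters[17]=0 counters[36]=2 counters[41]=1 -> no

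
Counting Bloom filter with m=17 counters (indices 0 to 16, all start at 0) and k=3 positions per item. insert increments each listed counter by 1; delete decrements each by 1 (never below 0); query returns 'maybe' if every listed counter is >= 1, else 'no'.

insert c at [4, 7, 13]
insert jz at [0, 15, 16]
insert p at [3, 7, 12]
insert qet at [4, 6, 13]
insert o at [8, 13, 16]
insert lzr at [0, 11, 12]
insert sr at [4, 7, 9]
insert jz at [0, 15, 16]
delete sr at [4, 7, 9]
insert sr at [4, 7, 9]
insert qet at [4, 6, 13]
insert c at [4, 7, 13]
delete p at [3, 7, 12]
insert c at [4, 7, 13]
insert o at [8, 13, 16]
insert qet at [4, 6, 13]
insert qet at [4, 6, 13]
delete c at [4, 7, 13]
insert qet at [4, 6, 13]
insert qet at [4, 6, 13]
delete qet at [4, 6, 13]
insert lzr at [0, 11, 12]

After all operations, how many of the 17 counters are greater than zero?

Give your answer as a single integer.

Answer: 11

Derivation:
Step 1: insert c at [4, 7, 13] -> counters=[0,0,0,0,1,0,0,1,0,0,0,0,0,1,0,0,0]
Step 2: insert jz at [0, 15, 16] -> counters=[1,0,0,0,1,0,0,1,0,0,0,0,0,1,0,1,1]
Step 3: insert p at [3, 7, 12] -> counters=[1,0,0,1,1,0,0,2,0,0,0,0,1,1,0,1,1]
Step 4: insert qet at [4, 6, 13] -> counters=[1,0,0,1,2,0,1,2,0,0,0,0,1,2,0,1,1]
Step 5: insert o at [8, 13, 16] -> counters=[1,0,0,1,2,0,1,2,1,0,0,0,1,3,0,1,2]
Step 6: insert lzr at [0, 11, 12] -> counters=[2,0,0,1,2,0,1,2,1,0,0,1,2,3,0,1,2]
Step 7: insert sr at [4, 7, 9] -> counters=[2,0,0,1,3,0,1,3,1,1,0,1,2,3,0,1,2]
Step 8: insert jz at [0, 15, 16] -> counters=[3,0,0,1,3,0,1,3,1,1,0,1,2,3,0,2,3]
Step 9: delete sr at [4, 7, 9] -> counters=[3,0,0,1,2,0,1,2,1,0,0,1,2,3,0,2,3]
Step 10: insert sr at [4, 7, 9] -> counters=[3,0,0,1,3,0,1,3,1,1,0,1,2,3,0,2,3]
Step 11: insert qet at [4, 6, 13] -> counters=[3,0,0,1,4,0,2,3,1,1,0,1,2,4,0,2,3]
Step 12: insert c at [4, 7, 13] -> counters=[3,0,0,1,5,0,2,4,1,1,0,1,2,5,0,2,3]
Step 13: delete p at [3, 7, 12] -> counters=[3,0,0,0,5,0,2,3,1,1,0,1,1,5,0,2,3]
Step 14: insert c at [4, 7, 13] -> counters=[3,0,0,0,6,0,2,4,1,1,0,1,1,6,0,2,3]
Step 15: insert o at [8, 13, 16] -> counters=[3,0,0,0,6,0,2,4,2,1,0,1,1,7,0,2,4]
Step 16: insert qet at [4, 6, 13] -> counters=[3,0,0,0,7,0,3,4,2,1,0,1,1,8,0,2,4]
Step 17: insert qet at [4, 6, 13] -> counters=[3,0,0,0,8,0,4,4,2,1,0,1,1,9,0,2,4]
Step 18: delete c at [4, 7, 13] -> counters=[3,0,0,0,7,0,4,3,2,1,0,1,1,8,0,2,4]
Step 19: insert qet at [4, 6, 13] -> counters=[3,0,0,0,8,0,5,3,2,1,0,1,1,9,0,2,4]
Step 20: insert qet at [4, 6, 13] -> counters=[3,0,0,0,9,0,6,3,2,1,0,1,1,10,0,2,4]
Step 21: delete qet at [4, 6, 13] -> counters=[3,0,0,0,8,0,5,3,2,1,0,1,1,9,0,2,4]
Step 22: insert lzr at [0, 11, 12] -> counters=[4,0,0,0,8,0,5,3,2,1,0,2,2,9,0,2,4]
Final counters=[4,0,0,0,8,0,5,3,2,1,0,2,2,9,0,2,4] -> 11 nonzero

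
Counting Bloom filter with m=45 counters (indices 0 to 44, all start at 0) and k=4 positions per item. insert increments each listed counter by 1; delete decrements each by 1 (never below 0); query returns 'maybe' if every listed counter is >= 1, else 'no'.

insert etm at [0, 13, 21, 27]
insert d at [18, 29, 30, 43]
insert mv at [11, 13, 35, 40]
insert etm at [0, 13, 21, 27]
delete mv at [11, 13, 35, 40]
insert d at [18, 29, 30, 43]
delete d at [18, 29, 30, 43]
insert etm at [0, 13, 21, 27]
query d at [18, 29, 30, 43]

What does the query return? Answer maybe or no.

Answer: maybe

Derivation:
Step 1: insert etm at [0, 13, 21, 27] -> counters=[1,0,0,0,0,0,0,0,0,0,0,0,0,1,0,0,0,0,0,0,0,1,0,0,0,0,0,1,0,0,0,0,0,0,0,0,0,0,0,0,0,0,0,0,0]
Step 2: insert d at [18, 29, 30, 43] -> counters=[1,0,0,0,0,0,0,0,0,0,0,0,0,1,0,0,0,0,1,0,0,1,0,0,0,0,0,1,0,1,1,0,0,0,0,0,0,0,0,0,0,0,0,1,0]
Step 3: insert mv at [11, 13, 35, 40] -> counters=[1,0,0,0,0,0,0,0,0,0,0,1,0,2,0,0,0,0,1,0,0,1,0,0,0,0,0,1,0,1,1,0,0,0,0,1,0,0,0,0,1,0,0,1,0]
Step 4: insert etm at [0, 13, 21, 27] -> counters=[2,0,0,0,0,0,0,0,0,0,0,1,0,3,0,0,0,0,1,0,0,2,0,0,0,0,0,2,0,1,1,0,0,0,0,1,0,0,0,0,1,0,0,1,0]
Step 5: delete mv at [11, 13, 35, 40] -> counters=[2,0,0,0,0,0,0,0,0,0,0,0,0,2,0,0,0,0,1,0,0,2,0,0,0,0,0,2,0,1,1,0,0,0,0,0,0,0,0,0,0,0,0,1,0]
Step 6: insert d at [18, 29, 30, 43] -> counters=[2,0,0,0,0,0,0,0,0,0,0,0,0,2,0,0,0,0,2,0,0,2,0,0,0,0,0,2,0,2,2,0,0,0,0,0,0,0,0,0,0,0,0,2,0]
Step 7: delete d at [18, 29, 30, 43] -> counters=[2,0,0,0,0,0,0,0,0,0,0,0,0,2,0,0,0,0,1,0,0,2,0,0,0,0,0,2,0,1,1,0,0,0,0,0,0,0,0,0,0,0,0,1,0]
Step 8: insert etm at [0, 13, 21, 27] -> counters=[3,0,0,0,0,0,0,0,0,0,0,0,0,3,0,0,0,0,1,0,0,3,0,0,0,0,0,3,0,1,1,0,0,0,0,0,0,0,0,0,0,0,0,1,0]
Query d: check counters[18]=1 counters[29]=1 counters[30]=1 counters[43]=1 -> maybe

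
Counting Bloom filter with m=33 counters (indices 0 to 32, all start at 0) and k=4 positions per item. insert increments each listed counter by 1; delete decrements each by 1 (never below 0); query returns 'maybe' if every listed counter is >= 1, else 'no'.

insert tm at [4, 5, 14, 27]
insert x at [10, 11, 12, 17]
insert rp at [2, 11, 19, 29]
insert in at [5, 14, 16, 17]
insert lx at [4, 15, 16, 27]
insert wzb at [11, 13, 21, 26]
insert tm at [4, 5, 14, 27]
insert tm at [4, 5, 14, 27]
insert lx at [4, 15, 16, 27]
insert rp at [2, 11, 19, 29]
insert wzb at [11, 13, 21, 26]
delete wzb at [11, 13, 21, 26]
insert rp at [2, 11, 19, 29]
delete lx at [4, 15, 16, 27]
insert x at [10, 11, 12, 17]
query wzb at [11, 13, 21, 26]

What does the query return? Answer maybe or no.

Answer: maybe

Derivation:
Step 1: insert tm at [4, 5, 14, 27] -> counters=[0,0,0,0,1,1,0,0,0,0,0,0,0,0,1,0,0,0,0,0,0,0,0,0,0,0,0,1,0,0,0,0,0]
Step 2: insert x at [10, 11, 12, 17] -> counters=[0,0,0,0,1,1,0,0,0,0,1,1,1,0,1,0,0,1,0,0,0,0,0,0,0,0,0,1,0,0,0,0,0]
Step 3: insert rp at [2, 11, 19, 29] -> counters=[0,0,1,0,1,1,0,0,0,0,1,2,1,0,1,0,0,1,0,1,0,0,0,0,0,0,0,1,0,1,0,0,0]
Step 4: insert in at [5, 14, 16, 17] -> counters=[0,0,1,0,1,2,0,0,0,0,1,2,1,0,2,0,1,2,0,1,0,0,0,0,0,0,0,1,0,1,0,0,0]
Step 5: insert lx at [4, 15, 16, 27] -> counters=[0,0,1,0,2,2,0,0,0,0,1,2,1,0,2,1,2,2,0,1,0,0,0,0,0,0,0,2,0,1,0,0,0]
Step 6: insert wzb at [11, 13, 21, 26] -> counters=[0,0,1,0,2,2,0,0,0,0,1,3,1,1,2,1,2,2,0,1,0,1,0,0,0,0,1,2,0,1,0,0,0]
Step 7: insert tm at [4, 5, 14, 27] -> counters=[0,0,1,0,3,3,0,0,0,0,1,3,1,1,3,1,2,2,0,1,0,1,0,0,0,0,1,3,0,1,0,0,0]
Step 8: insert tm at [4, 5, 14, 27] -> counters=[0,0,1,0,4,4,0,0,0,0,1,3,1,1,4,1,2,2,0,1,0,1,0,0,0,0,1,4,0,1,0,0,0]
Step 9: insert lx at [4, 15, 16, 27] -> counters=[0,0,1,0,5,4,0,0,0,0,1,3,1,1,4,2,3,2,0,1,0,1,0,0,0,0,1,5,0,1,0,0,0]
Step 10: insert rp at [2, 11, 19, 29] -> counters=[0,0,2,0,5,4,0,0,0,0,1,4,1,1,4,2,3,2,0,2,0,1,0,0,0,0,1,5,0,2,0,0,0]
Step 11: insert wzb at [11, 13, 21, 26] -> counters=[0,0,2,0,5,4,0,0,0,0,1,5,1,2,4,2,3,2,0,2,0,2,0,0,0,0,2,5,0,2,0,0,0]
Step 12: delete wzb at [11, 13, 21, 26] -> counters=[0,0,2,0,5,4,0,0,0,0,1,4,1,1,4,2,3,2,0,2,0,1,0,0,0,0,1,5,0,2,0,0,0]
Step 13: insert rp at [2, 11, 19, 29] -> counters=[0,0,3,0,5,4,0,0,0,0,1,5,1,1,4,2,3,2,0,3,0,1,0,0,0,0,1,5,0,3,0,0,0]
Step 14: delete lx at [4, 15, 16, 27] -> counters=[0,0,3,0,4,4,0,0,0,0,1,5,1,1,4,1,2,2,0,3,0,1,0,0,0,0,1,4,0,3,0,0,0]
Step 15: insert x at [10, 11, 12, 17] -> counters=[0,0,3,0,4,4,0,0,0,0,2,6,2,1,4,1,2,3,0,3,0,1,0,0,0,0,1,4,0,3,0,0,0]
Query wzb: check counters[11]=6 counters[13]=1 counters[21]=1 counters[26]=1 -> maybe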